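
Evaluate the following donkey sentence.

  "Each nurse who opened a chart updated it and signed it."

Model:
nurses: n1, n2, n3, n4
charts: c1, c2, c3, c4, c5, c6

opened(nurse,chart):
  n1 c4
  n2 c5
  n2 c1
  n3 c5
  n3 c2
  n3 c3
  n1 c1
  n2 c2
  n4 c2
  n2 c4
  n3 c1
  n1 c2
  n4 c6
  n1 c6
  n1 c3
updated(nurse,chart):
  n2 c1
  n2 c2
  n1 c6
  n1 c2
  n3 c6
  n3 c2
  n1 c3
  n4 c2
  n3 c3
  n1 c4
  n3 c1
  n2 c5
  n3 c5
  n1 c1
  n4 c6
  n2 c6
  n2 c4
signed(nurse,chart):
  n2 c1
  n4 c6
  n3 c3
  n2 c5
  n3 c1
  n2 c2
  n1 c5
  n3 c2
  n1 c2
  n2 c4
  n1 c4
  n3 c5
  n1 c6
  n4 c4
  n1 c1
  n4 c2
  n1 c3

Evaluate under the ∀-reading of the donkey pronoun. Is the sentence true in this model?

"it" takes "a chart" as antecedent — a donkey pronoun bound across the clause boundary.
Strong reading: for every (n,c) with opened(n,c), updated(n,c) ∧ signed(n,c).
Restrictor pairs: (n1,c1) ✓  (n1,c2) ✓  (n1,c3) ✓  (n1,c4) ✓  (n1,c6) ✓  (n2,c1) ✓  (n2,c2) ✓  (n2,c4) ✓  (n2,c5) ✓  (n3,c1) ✓  (n3,c2) ✓  (n3,c3) ✓  (n3,c5) ✓  (n4,c2) ✓  (n4,c6) ✓
Every restrictor pair satisfies the scope.

True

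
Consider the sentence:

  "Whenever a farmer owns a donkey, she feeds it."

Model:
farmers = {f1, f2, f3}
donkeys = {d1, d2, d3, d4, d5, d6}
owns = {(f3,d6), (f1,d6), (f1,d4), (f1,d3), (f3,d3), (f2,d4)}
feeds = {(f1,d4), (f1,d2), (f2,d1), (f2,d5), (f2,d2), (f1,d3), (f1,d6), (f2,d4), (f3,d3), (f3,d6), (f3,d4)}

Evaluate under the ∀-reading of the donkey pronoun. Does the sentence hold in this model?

"it" takes "a donkey" as antecedent — a donkey pronoun bound across the clause boundary.
Strong reading: for every (f,d) with owns(f,d), feeds(f,d).
Restrictor pairs: (f1,d3) ✓  (f1,d4) ✓  (f1,d6) ✓  (f2,d4) ✓  (f3,d3) ✓  (f3,d6) ✓
Every restrictor pair satisfies the scope.

True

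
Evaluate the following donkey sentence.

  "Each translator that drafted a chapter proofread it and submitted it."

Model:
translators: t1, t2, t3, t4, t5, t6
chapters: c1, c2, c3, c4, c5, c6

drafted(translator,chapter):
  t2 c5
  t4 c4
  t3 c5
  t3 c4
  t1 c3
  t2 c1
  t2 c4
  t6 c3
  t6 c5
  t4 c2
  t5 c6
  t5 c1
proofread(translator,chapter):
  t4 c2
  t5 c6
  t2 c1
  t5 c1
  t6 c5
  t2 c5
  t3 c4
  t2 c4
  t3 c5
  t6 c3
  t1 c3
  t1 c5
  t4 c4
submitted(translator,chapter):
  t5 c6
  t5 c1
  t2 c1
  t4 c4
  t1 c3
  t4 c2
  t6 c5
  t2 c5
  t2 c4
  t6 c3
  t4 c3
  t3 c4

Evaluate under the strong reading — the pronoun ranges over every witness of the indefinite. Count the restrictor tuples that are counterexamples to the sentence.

"it" takes "a chapter" as antecedent — a donkey pronoun bound across the clause boundary.
Strong reading: for every (t,c) with drafted(t,c), proofread(t,c) ∧ submitted(t,c).
Restrictor pairs: (t1,c3) ✓  (t2,c1) ✓  (t2,c4) ✓  (t2,c5) ✓  (t3,c4) ✓  (t3,c5) ✗  (t4,c2) ✓  (t4,c4) ✓  (t5,c1) ✓  (t5,c6) ✓  (t6,c3) ✓  (t6,c5) ✓
Counterexamples (restrictor pairs failing the scope): 1.

1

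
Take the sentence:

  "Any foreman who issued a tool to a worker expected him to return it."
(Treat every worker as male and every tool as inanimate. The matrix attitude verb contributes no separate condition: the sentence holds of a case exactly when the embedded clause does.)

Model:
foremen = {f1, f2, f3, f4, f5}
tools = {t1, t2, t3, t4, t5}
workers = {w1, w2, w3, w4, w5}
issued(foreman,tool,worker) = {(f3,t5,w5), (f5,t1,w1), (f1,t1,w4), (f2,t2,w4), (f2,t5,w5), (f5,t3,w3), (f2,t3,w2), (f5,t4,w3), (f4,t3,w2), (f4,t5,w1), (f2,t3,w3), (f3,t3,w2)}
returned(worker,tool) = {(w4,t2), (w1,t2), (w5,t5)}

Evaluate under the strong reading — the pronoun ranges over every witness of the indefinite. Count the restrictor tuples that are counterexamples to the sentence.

"him" takes "a worker" as antecedent and "it" takes "a tool"; both are donkey pronouns co-varying with the restrictor.
Strong reading: for every (f,t,w) with issued(f,t,w), returned(w,t).
Restrictor triples: (f1,t1,w4)→returned(w4,t1) ✗  (f2,t2,w4)→returned(w4,t2) ✓  (f2,t3,w2)→returned(w2,t3) ✗  (f2,t3,w3)→returned(w3,t3) ✗  (f2,t5,w5)→returned(w5,t5) ✓  (f3,t3,w2)→returned(w2,t3) ✗  (f3,t5,w5)→returned(w5,t5) ✓  (f4,t3,w2)→returned(w2,t3) ✗  (f4,t5,w1)→returned(w1,t5) ✗  (f5,t1,w1)→returned(w1,t1) ✗  (f5,t3,w3)→returned(w3,t3) ✗  (f5,t4,w3)→returned(w3,t4) ✗
Counterexamples (restrictor triples failing the scope): 9.

9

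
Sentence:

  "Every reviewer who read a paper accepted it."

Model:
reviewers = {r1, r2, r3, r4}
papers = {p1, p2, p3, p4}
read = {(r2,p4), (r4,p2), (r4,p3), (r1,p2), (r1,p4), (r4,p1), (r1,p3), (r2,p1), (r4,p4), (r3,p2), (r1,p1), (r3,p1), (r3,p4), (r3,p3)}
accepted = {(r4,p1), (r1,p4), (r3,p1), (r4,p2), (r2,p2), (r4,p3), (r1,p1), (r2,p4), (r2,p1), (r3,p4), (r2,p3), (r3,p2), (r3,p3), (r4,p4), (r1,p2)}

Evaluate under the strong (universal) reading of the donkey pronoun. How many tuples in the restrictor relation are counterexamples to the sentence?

"it" takes "a paper" as antecedent — a donkey pronoun bound across the clause boundary.
Strong reading: for every (r,p) with read(r,p), accepted(r,p).
Restrictor pairs: (r1,p1) ✓  (r1,p2) ✓  (r1,p3) ✗  (r1,p4) ✓  (r2,p1) ✓  (r2,p4) ✓  (r3,p1) ✓  (r3,p2) ✓  (r3,p3) ✓  (r3,p4) ✓  (r4,p1) ✓  (r4,p2) ✓  (r4,p3) ✓  (r4,p4) ✓
Counterexamples (restrictor pairs failing the scope): 1.

1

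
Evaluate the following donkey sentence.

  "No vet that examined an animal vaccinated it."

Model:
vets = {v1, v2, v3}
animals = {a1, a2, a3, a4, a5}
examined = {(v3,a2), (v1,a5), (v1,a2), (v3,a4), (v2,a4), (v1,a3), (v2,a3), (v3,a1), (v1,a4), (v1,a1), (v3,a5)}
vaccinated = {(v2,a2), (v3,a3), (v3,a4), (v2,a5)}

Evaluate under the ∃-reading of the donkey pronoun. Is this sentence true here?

"it" takes "an animal" as antecedent — a donkey pronoun bound across the clause boundary.
Truth condition: for no (v,a) with examined(v,a) does vaccinated(v,a) hold.
Restrictor pairs — does the scope hold? (v1,a1):fails  (v1,a2):fails  (v1,a3):fails  (v1,a4):fails  (v1,a5):fails  (v2,a3):fails  (v2,a4):fails  (v3,a1):fails  (v3,a2):fails  (v3,a4):holds  (v3,a5):fails
Scope holds for 1 pair(s), so the sentence is false.

False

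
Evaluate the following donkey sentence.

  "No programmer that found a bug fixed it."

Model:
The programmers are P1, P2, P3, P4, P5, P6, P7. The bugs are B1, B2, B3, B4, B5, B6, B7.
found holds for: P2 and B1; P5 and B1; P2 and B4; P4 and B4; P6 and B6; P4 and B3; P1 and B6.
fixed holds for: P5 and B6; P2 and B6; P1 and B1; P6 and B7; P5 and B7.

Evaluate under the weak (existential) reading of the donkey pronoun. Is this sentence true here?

"it" takes "a bug" as antecedent — a donkey pronoun bound across the clause boundary.
Truth condition: for no (p,b) with found(p,b) does fixed(p,b) hold.
Restrictor pairs — does the scope hold? (P1,B6):fails  (P2,B1):fails  (P2,B4):fails  (P4,B3):fails  (P4,B4):fails  (P5,B1):fails  (P6,B6):fails
Scope holds for no restrictor pair, so the sentence is true.

True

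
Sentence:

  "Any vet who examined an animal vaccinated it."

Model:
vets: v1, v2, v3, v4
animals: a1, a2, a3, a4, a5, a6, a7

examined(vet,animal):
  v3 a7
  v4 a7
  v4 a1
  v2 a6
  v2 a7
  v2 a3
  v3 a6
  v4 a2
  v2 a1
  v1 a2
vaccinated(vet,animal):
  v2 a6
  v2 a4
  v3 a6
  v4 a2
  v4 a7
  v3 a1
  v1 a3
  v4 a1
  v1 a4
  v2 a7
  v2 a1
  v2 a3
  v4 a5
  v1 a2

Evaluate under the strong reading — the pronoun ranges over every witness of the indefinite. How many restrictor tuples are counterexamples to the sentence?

"it" takes "an animal" as antecedent — a donkey pronoun bound across the clause boundary.
Strong reading: for every (v,a) with examined(v,a), vaccinated(v,a).
Restrictor pairs: (v1,a2) ✓  (v2,a1) ✓  (v2,a3) ✓  (v2,a6) ✓  (v2,a7) ✓  (v3,a6) ✓  (v3,a7) ✗  (v4,a1) ✓  (v4,a2) ✓  (v4,a7) ✓
Counterexamples (restrictor pairs failing the scope): 1.

1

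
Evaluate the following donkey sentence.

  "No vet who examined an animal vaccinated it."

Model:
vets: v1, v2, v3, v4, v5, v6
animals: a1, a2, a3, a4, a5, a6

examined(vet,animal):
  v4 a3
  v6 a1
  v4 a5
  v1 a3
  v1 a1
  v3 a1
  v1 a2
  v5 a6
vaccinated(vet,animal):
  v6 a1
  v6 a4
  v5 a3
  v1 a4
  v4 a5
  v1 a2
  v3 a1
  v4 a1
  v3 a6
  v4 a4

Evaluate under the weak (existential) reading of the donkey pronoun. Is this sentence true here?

"it" takes "an animal" as antecedent — a donkey pronoun bound across the clause boundary.
Truth condition: for no (v,a) with examined(v,a) does vaccinated(v,a) hold.
Restrictor pairs — does the scope hold? (v1,a1):fails  (v1,a2):holds  (v1,a3):fails  (v3,a1):holds  (v4,a3):fails  (v4,a5):holds  (v5,a6):fails  (v6,a1):holds
Scope holds for 4 pair(s), so the sentence is false.

False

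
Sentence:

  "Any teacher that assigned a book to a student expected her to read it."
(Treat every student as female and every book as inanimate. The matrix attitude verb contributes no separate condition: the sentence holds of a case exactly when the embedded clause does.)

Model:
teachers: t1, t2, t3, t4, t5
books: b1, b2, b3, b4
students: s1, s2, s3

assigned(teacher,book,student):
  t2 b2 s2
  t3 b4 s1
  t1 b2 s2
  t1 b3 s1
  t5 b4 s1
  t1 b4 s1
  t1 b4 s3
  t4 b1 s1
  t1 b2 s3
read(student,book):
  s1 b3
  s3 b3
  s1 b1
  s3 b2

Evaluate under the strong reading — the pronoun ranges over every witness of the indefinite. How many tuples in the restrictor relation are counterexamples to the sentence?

"her" takes "a student" as antecedent and "it" takes "a book"; both are donkey pronouns co-varying with the restrictor.
Strong reading: for every (t,b,s) with assigned(t,b,s), read(s,b).
Restrictor triples: (t1,b2,s2)→read(s2,b2) ✗  (t1,b2,s3)→read(s3,b2) ✓  (t1,b3,s1)→read(s1,b3) ✓  (t1,b4,s1)→read(s1,b4) ✗  (t1,b4,s3)→read(s3,b4) ✗  (t2,b2,s2)→read(s2,b2) ✗  (t3,b4,s1)→read(s1,b4) ✗  (t4,b1,s1)→read(s1,b1) ✓  (t5,b4,s1)→read(s1,b4) ✗
Counterexamples (restrictor triples failing the scope): 6.

6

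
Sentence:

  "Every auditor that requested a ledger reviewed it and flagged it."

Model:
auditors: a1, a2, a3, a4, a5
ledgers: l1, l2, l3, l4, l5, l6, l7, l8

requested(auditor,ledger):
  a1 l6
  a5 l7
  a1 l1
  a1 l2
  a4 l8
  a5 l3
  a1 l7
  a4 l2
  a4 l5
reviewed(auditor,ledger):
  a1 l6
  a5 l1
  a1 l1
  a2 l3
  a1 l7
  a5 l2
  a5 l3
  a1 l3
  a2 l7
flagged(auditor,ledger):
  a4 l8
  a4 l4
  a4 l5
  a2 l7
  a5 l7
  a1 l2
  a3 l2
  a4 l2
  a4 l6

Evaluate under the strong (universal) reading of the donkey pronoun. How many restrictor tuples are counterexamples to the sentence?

9

"it" takes "a ledger" as antecedent — a donkey pronoun bound across the clause boundary.
Strong reading: for every (a,l) with requested(a,l), reviewed(a,l) ∧ flagged(a,l).
Restrictor pairs: (a1,l1) ✗  (a1,l2) ✗  (a1,l6) ✗  (a1,l7) ✗  (a4,l2) ✗  (a4,l5) ✗  (a4,l8) ✗  (a5,l3) ✗  (a5,l7) ✗
Counterexamples (restrictor pairs failing the scope): 9.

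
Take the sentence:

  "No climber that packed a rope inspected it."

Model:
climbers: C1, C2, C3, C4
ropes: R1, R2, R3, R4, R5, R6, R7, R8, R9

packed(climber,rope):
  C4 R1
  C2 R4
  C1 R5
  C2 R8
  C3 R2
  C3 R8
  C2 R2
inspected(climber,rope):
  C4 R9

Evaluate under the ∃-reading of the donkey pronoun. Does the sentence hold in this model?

"it" takes "a rope" as antecedent — a donkey pronoun bound across the clause boundary.
Truth condition: for no (c,r) with packed(c,r) does inspected(c,r) hold.
Restrictor pairs — does the scope hold? (C1,R5):fails  (C2,R2):fails  (C2,R4):fails  (C2,R8):fails  (C3,R2):fails  (C3,R8):fails  (C4,R1):fails
Scope holds for no restrictor pair, so the sentence is true.

True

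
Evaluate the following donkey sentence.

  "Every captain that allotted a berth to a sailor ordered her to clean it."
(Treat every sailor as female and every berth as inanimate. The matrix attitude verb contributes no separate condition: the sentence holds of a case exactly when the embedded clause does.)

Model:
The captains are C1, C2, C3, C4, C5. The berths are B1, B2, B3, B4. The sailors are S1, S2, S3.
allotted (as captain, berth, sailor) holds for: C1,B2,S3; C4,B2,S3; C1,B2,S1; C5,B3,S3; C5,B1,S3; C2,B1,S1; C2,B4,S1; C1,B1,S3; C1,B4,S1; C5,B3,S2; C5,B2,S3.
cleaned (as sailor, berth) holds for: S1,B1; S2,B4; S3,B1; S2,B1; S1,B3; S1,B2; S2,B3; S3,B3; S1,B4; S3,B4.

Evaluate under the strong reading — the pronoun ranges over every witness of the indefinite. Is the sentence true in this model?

False

"her" takes "a sailor" as antecedent and "it" takes "a berth"; both are donkey pronouns co-varying with the restrictor.
Strong reading: for every (c,b,s) with allotted(c,b,s), cleaned(s,b).
Restrictor triples: (C1,B1,S3)→cleaned(S3,B1) ✓  (C1,B2,S1)→cleaned(S1,B2) ✓  (C1,B2,S3)→cleaned(S3,B2) ✗  (C1,B4,S1)→cleaned(S1,B4) ✓  (C2,B1,S1)→cleaned(S1,B1) ✓  (C2,B4,S1)→cleaned(S1,B4) ✓  (C4,B2,S3)→cleaned(S3,B2) ✗  (C5,B1,S3)→cleaned(S3,B1) ✓  (C5,B2,S3)→cleaned(S3,B2) ✗  (C5,B3,S2)→cleaned(S2,B3) ✓  (C5,B3,S3)→cleaned(S3,B3) ✓
Counterexample: (C1,B2,S3) — cleaned(S3,B2) does not hold.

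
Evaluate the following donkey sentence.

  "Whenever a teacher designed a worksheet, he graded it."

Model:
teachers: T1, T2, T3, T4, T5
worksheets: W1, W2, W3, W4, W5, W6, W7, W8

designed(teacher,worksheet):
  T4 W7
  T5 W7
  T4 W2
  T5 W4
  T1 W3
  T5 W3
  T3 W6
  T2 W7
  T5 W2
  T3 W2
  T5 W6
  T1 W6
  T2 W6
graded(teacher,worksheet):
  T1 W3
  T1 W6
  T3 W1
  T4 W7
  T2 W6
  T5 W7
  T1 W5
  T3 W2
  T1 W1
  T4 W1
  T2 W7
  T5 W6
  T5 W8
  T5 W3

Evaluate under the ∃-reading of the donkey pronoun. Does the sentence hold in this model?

True

"it" takes "a worksheet" as antecedent — a donkey pronoun bound across the clause boundary.
Weak reading: every teacher t with some designed-worksheet has at least one designed-worksheet w such that graded(t,w).
Per teacher: T1:✓  T2:✓  T3:✓  T4:✓  T5:✓
Every teacher in the restrictor has a witness.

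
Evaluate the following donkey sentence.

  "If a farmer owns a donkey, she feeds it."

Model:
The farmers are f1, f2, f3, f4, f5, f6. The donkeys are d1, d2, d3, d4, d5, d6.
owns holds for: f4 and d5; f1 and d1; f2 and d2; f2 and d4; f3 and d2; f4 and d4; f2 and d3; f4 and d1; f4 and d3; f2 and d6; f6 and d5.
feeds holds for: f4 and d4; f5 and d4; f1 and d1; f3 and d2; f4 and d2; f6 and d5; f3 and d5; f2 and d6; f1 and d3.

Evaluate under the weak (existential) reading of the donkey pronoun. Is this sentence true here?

"it" takes "a donkey" as antecedent — a donkey pronoun bound across the clause boundary.
Weak reading: every farmer f with some owns-donkey has at least one owns-donkey d such that feeds(f,d).
Per farmer: f1:✓  f2:✓  f3:✓  f4:✓  f6:✓
Every farmer in the restrictor has a witness.

True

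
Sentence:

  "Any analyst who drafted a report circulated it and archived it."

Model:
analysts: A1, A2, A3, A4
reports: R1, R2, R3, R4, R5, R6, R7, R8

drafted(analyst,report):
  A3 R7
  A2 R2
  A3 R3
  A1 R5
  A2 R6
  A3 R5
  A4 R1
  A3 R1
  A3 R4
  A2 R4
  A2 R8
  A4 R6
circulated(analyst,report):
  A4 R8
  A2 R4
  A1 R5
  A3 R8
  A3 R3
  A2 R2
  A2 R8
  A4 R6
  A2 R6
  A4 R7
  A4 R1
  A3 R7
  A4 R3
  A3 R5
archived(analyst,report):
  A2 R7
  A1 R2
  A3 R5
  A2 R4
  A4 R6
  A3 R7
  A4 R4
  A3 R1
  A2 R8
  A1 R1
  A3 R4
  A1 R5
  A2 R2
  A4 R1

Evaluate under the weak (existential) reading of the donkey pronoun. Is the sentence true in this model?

"it" takes "a report" as antecedent — a donkey pronoun bound across the clause boundary.
Weak reading: every analyst a with some drafted-report has at least one drafted-report r such that circulated(a,r) ∧ archived(a,r).
Per analyst: A1:✓  A2:✓  A3:✓  A4:✓
Every analyst in the restrictor has a witness.

True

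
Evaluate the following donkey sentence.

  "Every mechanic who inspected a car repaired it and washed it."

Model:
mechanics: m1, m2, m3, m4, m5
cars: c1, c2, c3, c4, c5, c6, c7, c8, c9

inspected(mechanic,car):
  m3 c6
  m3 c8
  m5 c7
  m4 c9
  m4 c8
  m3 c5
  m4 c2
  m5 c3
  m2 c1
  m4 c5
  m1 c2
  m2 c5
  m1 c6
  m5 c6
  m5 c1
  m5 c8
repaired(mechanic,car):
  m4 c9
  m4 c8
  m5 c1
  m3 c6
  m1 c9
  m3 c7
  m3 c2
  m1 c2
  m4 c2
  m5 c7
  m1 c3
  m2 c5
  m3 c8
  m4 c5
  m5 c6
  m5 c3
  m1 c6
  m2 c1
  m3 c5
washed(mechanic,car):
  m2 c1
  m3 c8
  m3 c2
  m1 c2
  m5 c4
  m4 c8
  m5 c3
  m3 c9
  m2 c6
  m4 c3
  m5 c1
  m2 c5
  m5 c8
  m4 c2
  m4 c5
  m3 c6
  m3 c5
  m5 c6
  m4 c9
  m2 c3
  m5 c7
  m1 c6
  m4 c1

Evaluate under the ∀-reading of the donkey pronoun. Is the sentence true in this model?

"it" takes "a car" as antecedent — a donkey pronoun bound across the clause boundary.
Strong reading: for every (m,c) with inspected(m,c), repaired(m,c) ∧ washed(m,c).
Restrictor pairs: (m1,c2) ✓  (m1,c6) ✓  (m2,c1) ✓  (m2,c5) ✓  (m3,c5) ✓  (m3,c6) ✓  (m3,c8) ✓  (m4,c2) ✓  (m4,c5) ✓  (m4,c8) ✓  (m4,c9) ✓  (m5,c1) ✓  (m5,c3) ✓  (m5,c6) ✓  (m5,c7) ✓  (m5,c8) ✗
Counterexample: (m5,c8) is in inspected but fails the scope.

False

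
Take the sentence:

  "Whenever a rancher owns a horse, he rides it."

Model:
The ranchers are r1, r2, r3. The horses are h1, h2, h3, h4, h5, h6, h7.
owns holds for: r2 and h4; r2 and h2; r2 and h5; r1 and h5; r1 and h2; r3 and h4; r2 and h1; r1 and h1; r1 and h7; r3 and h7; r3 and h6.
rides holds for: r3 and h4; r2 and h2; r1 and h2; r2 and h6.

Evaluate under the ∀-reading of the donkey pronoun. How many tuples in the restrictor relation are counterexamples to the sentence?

8

"it" takes "a horse" as antecedent — a donkey pronoun bound across the clause boundary.
Strong reading: for every (r,h) with owns(r,h), rides(r,h).
Restrictor pairs: (r1,h1) ✗  (r1,h2) ✓  (r1,h5) ✗  (r1,h7) ✗  (r2,h1) ✗  (r2,h2) ✓  (r2,h4) ✗  (r2,h5) ✗  (r3,h4) ✓  (r3,h6) ✗  (r3,h7) ✗
Counterexamples (restrictor pairs failing the scope): 8.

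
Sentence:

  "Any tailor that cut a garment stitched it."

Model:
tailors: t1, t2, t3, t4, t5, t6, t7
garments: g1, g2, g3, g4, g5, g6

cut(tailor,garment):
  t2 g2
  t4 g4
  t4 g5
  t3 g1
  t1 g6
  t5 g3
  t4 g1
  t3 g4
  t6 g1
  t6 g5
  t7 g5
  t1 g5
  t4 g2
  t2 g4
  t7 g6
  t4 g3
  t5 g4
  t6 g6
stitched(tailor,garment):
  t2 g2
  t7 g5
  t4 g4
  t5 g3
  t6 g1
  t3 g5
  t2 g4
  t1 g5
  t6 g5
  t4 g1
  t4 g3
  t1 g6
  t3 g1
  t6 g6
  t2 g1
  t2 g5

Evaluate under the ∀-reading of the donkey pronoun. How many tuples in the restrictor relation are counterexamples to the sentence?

5

"it" takes "a garment" as antecedent — a donkey pronoun bound across the clause boundary.
Strong reading: for every (t,g) with cut(t,g), stitched(t,g).
Restrictor pairs: (t1,g5) ✓  (t1,g6) ✓  (t2,g2) ✓  (t2,g4) ✓  (t3,g1) ✓  (t3,g4) ✗  (t4,g1) ✓  (t4,g2) ✗  (t4,g3) ✓  (t4,g4) ✓  (t4,g5) ✗  (t5,g3) ✓  (t5,g4) ✗  (t6,g1) ✓  (t6,g5) ✓  (t6,g6) ✓  (t7,g5) ✓  (t7,g6) ✗
Counterexamples (restrictor pairs failing the scope): 5.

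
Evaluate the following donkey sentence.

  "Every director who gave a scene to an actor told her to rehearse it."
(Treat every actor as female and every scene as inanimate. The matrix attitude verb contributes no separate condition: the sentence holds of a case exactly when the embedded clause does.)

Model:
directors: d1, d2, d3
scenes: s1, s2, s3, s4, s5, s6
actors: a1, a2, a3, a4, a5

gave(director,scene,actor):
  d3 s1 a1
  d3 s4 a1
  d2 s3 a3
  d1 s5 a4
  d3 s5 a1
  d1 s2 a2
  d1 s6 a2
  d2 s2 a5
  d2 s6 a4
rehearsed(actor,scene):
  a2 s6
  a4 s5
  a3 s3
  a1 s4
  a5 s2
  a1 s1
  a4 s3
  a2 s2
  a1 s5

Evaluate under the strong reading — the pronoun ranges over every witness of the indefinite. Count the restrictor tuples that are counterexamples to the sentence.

1

"her" takes "an actor" as antecedent and "it" takes "a scene"; both are donkey pronouns co-varying with the restrictor.
Strong reading: for every (d,s,a) with gave(d,s,a), rehearsed(a,s).
Restrictor triples: (d1,s2,a2)→rehearsed(a2,s2) ✓  (d1,s5,a4)→rehearsed(a4,s5) ✓  (d1,s6,a2)→rehearsed(a2,s6) ✓  (d2,s2,a5)→rehearsed(a5,s2) ✓  (d2,s3,a3)→rehearsed(a3,s3) ✓  (d2,s6,a4)→rehearsed(a4,s6) ✗  (d3,s1,a1)→rehearsed(a1,s1) ✓  (d3,s4,a1)→rehearsed(a1,s4) ✓  (d3,s5,a1)→rehearsed(a1,s5) ✓
Counterexamples (restrictor triples failing the scope): 1.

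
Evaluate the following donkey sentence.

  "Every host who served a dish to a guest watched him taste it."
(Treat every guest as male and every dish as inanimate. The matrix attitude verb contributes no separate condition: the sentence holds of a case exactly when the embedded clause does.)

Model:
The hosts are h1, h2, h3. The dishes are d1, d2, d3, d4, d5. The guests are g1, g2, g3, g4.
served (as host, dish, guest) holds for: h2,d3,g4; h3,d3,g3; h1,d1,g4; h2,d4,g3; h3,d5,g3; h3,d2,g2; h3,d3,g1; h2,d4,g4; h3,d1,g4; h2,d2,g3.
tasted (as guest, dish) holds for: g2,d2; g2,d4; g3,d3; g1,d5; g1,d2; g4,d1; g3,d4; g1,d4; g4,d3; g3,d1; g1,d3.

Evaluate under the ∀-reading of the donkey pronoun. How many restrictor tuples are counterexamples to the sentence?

"him" takes "a guest" as antecedent and "it" takes "a dish"; both are donkey pronouns co-varying with the restrictor.
Strong reading: for every (h,d,g) with served(h,d,g), tasted(g,d).
Restrictor triples: (h1,d1,g4)→tasted(g4,d1) ✓  (h2,d2,g3)→tasted(g3,d2) ✗  (h2,d3,g4)→tasted(g4,d3) ✓  (h2,d4,g3)→tasted(g3,d4) ✓  (h2,d4,g4)→tasted(g4,d4) ✗  (h3,d1,g4)→tasted(g4,d1) ✓  (h3,d2,g2)→tasted(g2,d2) ✓  (h3,d3,g1)→tasted(g1,d3) ✓  (h3,d3,g3)→tasted(g3,d3) ✓  (h3,d5,g3)→tasted(g3,d5) ✗
Counterexamples (restrictor triples failing the scope): 3.

3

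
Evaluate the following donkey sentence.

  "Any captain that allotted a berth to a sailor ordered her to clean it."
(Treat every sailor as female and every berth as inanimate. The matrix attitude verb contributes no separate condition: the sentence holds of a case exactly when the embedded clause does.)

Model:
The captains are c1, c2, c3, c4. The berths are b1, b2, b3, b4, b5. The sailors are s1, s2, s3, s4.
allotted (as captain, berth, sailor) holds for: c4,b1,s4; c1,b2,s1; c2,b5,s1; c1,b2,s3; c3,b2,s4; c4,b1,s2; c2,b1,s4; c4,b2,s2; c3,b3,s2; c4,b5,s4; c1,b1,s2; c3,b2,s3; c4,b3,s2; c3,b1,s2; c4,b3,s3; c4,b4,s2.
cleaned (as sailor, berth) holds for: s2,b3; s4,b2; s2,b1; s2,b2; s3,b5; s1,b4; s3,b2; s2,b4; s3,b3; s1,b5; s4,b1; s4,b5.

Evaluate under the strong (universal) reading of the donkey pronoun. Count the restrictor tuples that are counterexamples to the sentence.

1

"her" takes "a sailor" as antecedent and "it" takes "a berth"; both are donkey pronouns co-varying with the restrictor.
Strong reading: for every (c,b,s) with allotted(c,b,s), cleaned(s,b).
Restrictor triples: (c1,b1,s2)→cleaned(s2,b1) ✓  (c1,b2,s1)→cleaned(s1,b2) ✗  (c1,b2,s3)→cleaned(s3,b2) ✓  (c2,b1,s4)→cleaned(s4,b1) ✓  (c2,b5,s1)→cleaned(s1,b5) ✓  (c3,b1,s2)→cleaned(s2,b1) ✓  (c3,b2,s3)→cleaned(s3,b2) ✓  (c3,b2,s4)→cleaned(s4,b2) ✓  (c3,b3,s2)→cleaned(s2,b3) ✓  (c4,b1,s2)→cleaned(s2,b1) ✓  (c4,b1,s4)→cleaned(s4,b1) ✓  (c4,b2,s2)→cleaned(s2,b2) ✓  (c4,b3,s2)→cleaned(s2,b3) ✓  (c4,b3,s3)→cleaned(s3,b3) ✓  (c4,b4,s2)→cleaned(s2,b4) ✓  (c4,b5,s4)→cleaned(s4,b5) ✓
Counterexamples (restrictor triples failing the scope): 1.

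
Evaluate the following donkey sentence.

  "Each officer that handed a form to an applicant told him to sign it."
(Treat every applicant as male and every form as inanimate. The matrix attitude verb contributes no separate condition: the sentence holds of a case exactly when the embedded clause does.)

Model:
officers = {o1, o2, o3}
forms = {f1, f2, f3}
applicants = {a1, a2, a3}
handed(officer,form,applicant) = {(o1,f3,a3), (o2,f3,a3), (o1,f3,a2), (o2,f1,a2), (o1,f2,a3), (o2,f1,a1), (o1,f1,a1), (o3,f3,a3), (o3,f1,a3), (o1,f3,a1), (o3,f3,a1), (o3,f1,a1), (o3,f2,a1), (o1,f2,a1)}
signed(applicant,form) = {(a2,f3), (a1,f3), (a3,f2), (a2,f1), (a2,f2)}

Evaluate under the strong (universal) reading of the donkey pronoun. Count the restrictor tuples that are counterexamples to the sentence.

"him" takes "an applicant" as antecedent and "it" takes "a form"; both are donkey pronouns co-varying with the restrictor.
Strong reading: for every (o,f,a) with handed(o,f,a), signed(a,f).
Restrictor triples: (o1,f1,a1)→signed(a1,f1) ✗  (o1,f2,a1)→signed(a1,f2) ✗  (o1,f2,a3)→signed(a3,f2) ✓  (o1,f3,a1)→signed(a1,f3) ✓  (o1,f3,a2)→signed(a2,f3) ✓  (o1,f3,a3)→signed(a3,f3) ✗  (o2,f1,a1)→signed(a1,f1) ✗  (o2,f1,a2)→signed(a2,f1) ✓  (o2,f3,a3)→signed(a3,f3) ✗  (o3,f1,a1)→signed(a1,f1) ✗  (o3,f1,a3)→signed(a3,f1) ✗  (o3,f2,a1)→signed(a1,f2) ✗  (o3,f3,a1)→signed(a1,f3) ✓  (o3,f3,a3)→signed(a3,f3) ✗
Counterexamples (restrictor triples failing the scope): 9.

9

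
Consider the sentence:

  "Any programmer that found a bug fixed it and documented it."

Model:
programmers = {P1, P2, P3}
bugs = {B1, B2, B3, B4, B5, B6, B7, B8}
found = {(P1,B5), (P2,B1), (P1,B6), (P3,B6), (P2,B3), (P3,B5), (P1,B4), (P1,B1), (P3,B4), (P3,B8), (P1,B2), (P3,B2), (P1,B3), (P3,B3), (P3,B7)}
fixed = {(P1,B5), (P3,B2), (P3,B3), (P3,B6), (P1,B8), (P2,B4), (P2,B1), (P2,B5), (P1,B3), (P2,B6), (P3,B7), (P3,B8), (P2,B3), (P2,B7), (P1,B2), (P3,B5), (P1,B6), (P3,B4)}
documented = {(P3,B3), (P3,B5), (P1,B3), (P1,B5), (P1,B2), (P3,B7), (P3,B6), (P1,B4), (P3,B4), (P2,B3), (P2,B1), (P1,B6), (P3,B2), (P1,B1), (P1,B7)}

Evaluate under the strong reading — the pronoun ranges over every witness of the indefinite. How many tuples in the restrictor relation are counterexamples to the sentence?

"it" takes "a bug" as antecedent — a donkey pronoun bound across the clause boundary.
Strong reading: for every (p,b) with found(p,b), fixed(p,b) ∧ documented(p,b).
Restrictor pairs: (P1,B1) ✗  (P1,B2) ✓  (P1,B3) ✓  (P1,B4) ✗  (P1,B5) ✓  (P1,B6) ✓  (P2,B1) ✓  (P2,B3) ✓  (P3,B2) ✓  (P3,B3) ✓  (P3,B4) ✓  (P3,B5) ✓  (P3,B6) ✓  (P3,B7) ✓  (P3,B8) ✗
Counterexamples (restrictor pairs failing the scope): 3.

3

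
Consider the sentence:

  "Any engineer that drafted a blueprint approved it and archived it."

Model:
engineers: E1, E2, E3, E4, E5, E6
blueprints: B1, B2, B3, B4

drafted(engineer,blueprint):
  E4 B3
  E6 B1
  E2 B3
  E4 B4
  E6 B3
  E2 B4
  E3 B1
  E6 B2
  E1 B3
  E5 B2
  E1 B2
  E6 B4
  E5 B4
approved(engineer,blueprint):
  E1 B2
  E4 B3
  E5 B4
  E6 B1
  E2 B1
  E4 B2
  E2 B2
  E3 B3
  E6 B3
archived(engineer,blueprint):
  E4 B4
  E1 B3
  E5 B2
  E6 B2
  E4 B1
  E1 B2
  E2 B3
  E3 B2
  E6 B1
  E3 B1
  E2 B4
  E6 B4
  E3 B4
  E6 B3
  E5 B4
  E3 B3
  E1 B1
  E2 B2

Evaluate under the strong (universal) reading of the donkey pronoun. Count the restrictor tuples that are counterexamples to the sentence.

"it" takes "a blueprint" as antecedent — a donkey pronoun bound across the clause boundary.
Strong reading: for every (e,b) with drafted(e,b), approved(e,b) ∧ archived(e,b).
Restrictor pairs: (E1,B2) ✓  (E1,B3) ✗  (E2,B3) ✗  (E2,B4) ✗  (E3,B1) ✗  (E4,B3) ✗  (E4,B4) ✗  (E5,B2) ✗  (E5,B4) ✓  (E6,B1) ✓  (E6,B2) ✗  (E6,B3) ✓  (E6,B4) ✗
Counterexamples (restrictor pairs failing the scope): 9.

9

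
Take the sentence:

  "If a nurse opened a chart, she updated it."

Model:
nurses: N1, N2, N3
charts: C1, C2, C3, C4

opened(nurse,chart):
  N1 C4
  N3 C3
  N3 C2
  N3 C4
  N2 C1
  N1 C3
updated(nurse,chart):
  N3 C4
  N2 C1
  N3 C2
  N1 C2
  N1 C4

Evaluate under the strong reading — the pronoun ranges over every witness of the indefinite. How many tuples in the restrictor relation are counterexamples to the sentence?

2

"it" takes "a chart" as antecedent — a donkey pronoun bound across the clause boundary.
Strong reading: for every (n,c) with opened(n,c), updated(n,c).
Restrictor pairs: (N1,C3) ✗  (N1,C4) ✓  (N2,C1) ✓  (N3,C2) ✓  (N3,C3) ✗  (N3,C4) ✓
Counterexamples (restrictor pairs failing the scope): 2.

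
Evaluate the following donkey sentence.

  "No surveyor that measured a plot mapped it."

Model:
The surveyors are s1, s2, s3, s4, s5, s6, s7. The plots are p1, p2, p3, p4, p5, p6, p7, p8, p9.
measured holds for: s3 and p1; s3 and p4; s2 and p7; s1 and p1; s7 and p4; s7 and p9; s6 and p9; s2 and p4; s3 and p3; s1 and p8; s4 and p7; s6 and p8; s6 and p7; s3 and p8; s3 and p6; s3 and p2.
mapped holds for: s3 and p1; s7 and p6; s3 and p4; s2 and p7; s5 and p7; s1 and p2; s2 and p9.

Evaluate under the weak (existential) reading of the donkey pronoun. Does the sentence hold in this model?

False

"it" takes "a plot" as antecedent — a donkey pronoun bound across the clause boundary.
Truth condition: for no (s,p) with measured(s,p) does mapped(s,p) hold.
Restrictor pairs — does the scope hold? (s1,p1):fails  (s1,p8):fails  (s2,p4):fails  (s2,p7):holds  (s3,p1):holds  (s3,p2):fails  (s3,p3):fails  (s3,p4):holds  (s3,p6):fails  (s3,p8):fails  (s4,p7):fails  (s6,p7):fails  (s6,p8):fails  (s6,p9):fails  (s7,p4):fails  (s7,p9):fails
Scope holds for 3 pair(s), so the sentence is false.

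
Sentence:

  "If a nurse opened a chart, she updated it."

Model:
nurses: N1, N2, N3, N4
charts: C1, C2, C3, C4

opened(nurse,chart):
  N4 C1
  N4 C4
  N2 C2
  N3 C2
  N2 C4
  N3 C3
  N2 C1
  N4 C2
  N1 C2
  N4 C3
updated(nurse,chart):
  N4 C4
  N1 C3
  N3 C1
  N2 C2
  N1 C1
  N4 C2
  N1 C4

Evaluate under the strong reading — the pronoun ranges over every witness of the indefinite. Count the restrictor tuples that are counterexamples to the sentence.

7

"it" takes "a chart" as antecedent — a donkey pronoun bound across the clause boundary.
Strong reading: for every (n,c) with opened(n,c), updated(n,c).
Restrictor pairs: (N1,C2) ✗  (N2,C1) ✗  (N2,C2) ✓  (N2,C4) ✗  (N3,C2) ✗  (N3,C3) ✗  (N4,C1) ✗  (N4,C2) ✓  (N4,C3) ✗  (N4,C4) ✓
Counterexamples (restrictor pairs failing the scope): 7.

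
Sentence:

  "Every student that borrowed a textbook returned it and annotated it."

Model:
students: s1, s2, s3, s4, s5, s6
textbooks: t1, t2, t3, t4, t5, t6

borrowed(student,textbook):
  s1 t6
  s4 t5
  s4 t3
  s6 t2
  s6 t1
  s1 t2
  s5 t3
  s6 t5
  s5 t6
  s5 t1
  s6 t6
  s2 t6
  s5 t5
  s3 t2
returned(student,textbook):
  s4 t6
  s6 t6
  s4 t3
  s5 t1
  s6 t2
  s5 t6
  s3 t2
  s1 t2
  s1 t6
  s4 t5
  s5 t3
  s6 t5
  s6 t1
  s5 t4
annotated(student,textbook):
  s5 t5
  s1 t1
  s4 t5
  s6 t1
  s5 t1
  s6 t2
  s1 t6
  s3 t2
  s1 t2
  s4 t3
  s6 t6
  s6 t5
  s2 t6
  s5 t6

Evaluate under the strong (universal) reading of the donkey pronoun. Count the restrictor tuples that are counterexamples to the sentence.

3

"it" takes "a textbook" as antecedent — a donkey pronoun bound across the clause boundary.
Strong reading: for every (s,t) with borrowed(s,t), returned(s,t) ∧ annotated(s,t).
Restrictor pairs: (s1,t2) ✓  (s1,t6) ✓  (s2,t6) ✗  (s3,t2) ✓  (s4,t3) ✓  (s4,t5) ✓  (s5,t1) ✓  (s5,t3) ✗  (s5,t5) ✗  (s5,t6) ✓  (s6,t1) ✓  (s6,t2) ✓  (s6,t5) ✓  (s6,t6) ✓
Counterexamples (restrictor pairs failing the scope): 3.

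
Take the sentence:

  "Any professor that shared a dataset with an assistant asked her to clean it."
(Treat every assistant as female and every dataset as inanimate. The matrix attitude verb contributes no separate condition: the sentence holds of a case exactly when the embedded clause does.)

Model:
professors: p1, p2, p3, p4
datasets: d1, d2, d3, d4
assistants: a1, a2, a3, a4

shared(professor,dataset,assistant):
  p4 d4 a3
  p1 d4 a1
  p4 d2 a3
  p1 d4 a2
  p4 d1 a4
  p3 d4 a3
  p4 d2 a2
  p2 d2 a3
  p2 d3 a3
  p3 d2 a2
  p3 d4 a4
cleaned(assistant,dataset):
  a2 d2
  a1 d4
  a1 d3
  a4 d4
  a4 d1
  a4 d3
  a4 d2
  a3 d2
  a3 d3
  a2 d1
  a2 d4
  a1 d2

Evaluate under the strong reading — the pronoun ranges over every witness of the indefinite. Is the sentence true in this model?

False

"her" takes "an assistant" as antecedent and "it" takes "a dataset"; both are donkey pronouns co-varying with the restrictor.
Strong reading: for every (p,d,a) with shared(p,d,a), cleaned(a,d).
Restrictor triples: (p1,d4,a1)→cleaned(a1,d4) ✓  (p1,d4,a2)→cleaned(a2,d4) ✓  (p2,d2,a3)→cleaned(a3,d2) ✓  (p2,d3,a3)→cleaned(a3,d3) ✓  (p3,d2,a2)→cleaned(a2,d2) ✓  (p3,d4,a3)→cleaned(a3,d4) ✗  (p3,d4,a4)→cleaned(a4,d4) ✓  (p4,d1,a4)→cleaned(a4,d1) ✓  (p4,d2,a2)→cleaned(a2,d2) ✓  (p4,d2,a3)→cleaned(a3,d2) ✓  (p4,d4,a3)→cleaned(a3,d4) ✗
Counterexample: (p3,d4,a3) — cleaned(a3,d4) does not hold.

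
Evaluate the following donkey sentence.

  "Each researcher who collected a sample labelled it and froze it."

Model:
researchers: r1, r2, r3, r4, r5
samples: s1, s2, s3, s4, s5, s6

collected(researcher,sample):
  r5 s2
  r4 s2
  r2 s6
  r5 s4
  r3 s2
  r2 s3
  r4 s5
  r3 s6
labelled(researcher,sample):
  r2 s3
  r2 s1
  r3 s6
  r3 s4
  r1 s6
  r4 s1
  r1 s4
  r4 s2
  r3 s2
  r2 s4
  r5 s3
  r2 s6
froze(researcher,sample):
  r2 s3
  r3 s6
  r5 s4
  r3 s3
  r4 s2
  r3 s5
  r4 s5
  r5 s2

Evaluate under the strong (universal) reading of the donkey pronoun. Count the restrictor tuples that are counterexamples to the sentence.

"it" takes "a sample" as antecedent — a donkey pronoun bound across the clause boundary.
Strong reading: for every (r,s) with collected(r,s), labelled(r,s) ∧ froze(r,s).
Restrictor pairs: (r2,s3) ✓  (r2,s6) ✗  (r3,s2) ✗  (r3,s6) ✓  (r4,s2) ✓  (r4,s5) ✗  (r5,s2) ✗  (r5,s4) ✗
Counterexamples (restrictor pairs failing the scope): 5.

5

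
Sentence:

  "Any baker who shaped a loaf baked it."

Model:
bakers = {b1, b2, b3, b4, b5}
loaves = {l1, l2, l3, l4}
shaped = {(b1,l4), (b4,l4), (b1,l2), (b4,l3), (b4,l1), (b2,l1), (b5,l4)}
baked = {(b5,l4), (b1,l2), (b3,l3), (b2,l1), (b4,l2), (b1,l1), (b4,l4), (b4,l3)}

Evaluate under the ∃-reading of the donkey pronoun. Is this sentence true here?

"it" takes "a loaf" as antecedent — a donkey pronoun bound across the clause boundary.
Weak reading: every baker b with some shaped-loaf has at least one shaped-loaf l such that baked(b,l).
Per baker: b1:✓  b2:✓  b4:✓  b5:✓
Every baker in the restrictor has a witness.

True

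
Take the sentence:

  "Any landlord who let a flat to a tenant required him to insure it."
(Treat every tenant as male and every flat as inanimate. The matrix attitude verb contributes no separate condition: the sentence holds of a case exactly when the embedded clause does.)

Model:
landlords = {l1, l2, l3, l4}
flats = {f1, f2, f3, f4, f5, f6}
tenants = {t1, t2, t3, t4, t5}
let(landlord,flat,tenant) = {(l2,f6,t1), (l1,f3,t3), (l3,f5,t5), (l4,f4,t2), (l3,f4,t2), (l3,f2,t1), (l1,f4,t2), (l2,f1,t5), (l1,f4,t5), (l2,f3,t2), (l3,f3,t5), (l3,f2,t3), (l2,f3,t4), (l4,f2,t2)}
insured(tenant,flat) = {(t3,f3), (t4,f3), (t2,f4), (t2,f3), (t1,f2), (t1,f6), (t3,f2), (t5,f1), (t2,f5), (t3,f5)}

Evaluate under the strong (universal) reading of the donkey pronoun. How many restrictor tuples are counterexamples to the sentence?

4

"him" takes "a tenant" as antecedent and "it" takes "a flat"; both are donkey pronouns co-varying with the restrictor.
Strong reading: for every (l,f,t) with let(l,f,t), insured(t,f).
Restrictor triples: (l1,f3,t3)→insured(t3,f3) ✓  (l1,f4,t2)→insured(t2,f4) ✓  (l1,f4,t5)→insured(t5,f4) ✗  (l2,f1,t5)→insured(t5,f1) ✓  (l2,f3,t2)→insured(t2,f3) ✓  (l2,f3,t4)→insured(t4,f3) ✓  (l2,f6,t1)→insured(t1,f6) ✓  (l3,f2,t1)→insured(t1,f2) ✓  (l3,f2,t3)→insured(t3,f2) ✓  (l3,f3,t5)→insured(t5,f3) ✗  (l3,f4,t2)→insured(t2,f4) ✓  (l3,f5,t5)→insured(t5,f5) ✗  (l4,f2,t2)→insured(t2,f2) ✗  (l4,f4,t2)→insured(t2,f4) ✓
Counterexamples (restrictor triples failing the scope): 4.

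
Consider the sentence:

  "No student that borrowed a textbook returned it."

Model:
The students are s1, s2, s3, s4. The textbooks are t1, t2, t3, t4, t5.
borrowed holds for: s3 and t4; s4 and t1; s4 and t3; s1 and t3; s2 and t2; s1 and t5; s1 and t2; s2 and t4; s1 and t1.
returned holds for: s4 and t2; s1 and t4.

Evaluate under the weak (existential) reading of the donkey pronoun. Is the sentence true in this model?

True

"it" takes "a textbook" as antecedent — a donkey pronoun bound across the clause boundary.
Truth condition: for no (s,t) with borrowed(s,t) does returned(s,t) hold.
Restrictor pairs — does the scope hold? (s1,t1):fails  (s1,t2):fails  (s1,t3):fails  (s1,t5):fails  (s2,t2):fails  (s2,t4):fails  (s3,t4):fails  (s4,t1):fails  (s4,t3):fails
Scope holds for no restrictor pair, so the sentence is true.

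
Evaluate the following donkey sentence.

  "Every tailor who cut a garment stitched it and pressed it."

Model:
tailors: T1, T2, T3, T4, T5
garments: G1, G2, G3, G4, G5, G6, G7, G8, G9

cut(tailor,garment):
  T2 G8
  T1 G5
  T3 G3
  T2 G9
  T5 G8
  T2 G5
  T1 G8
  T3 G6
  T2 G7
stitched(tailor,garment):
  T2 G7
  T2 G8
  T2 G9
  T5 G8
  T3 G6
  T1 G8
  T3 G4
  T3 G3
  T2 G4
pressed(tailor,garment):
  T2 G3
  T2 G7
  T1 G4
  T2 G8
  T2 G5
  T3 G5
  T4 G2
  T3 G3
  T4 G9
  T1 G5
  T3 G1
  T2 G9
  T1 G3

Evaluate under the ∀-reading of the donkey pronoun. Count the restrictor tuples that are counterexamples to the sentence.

"it" takes "a garment" as antecedent — a donkey pronoun bound across the clause boundary.
Strong reading: for every (t,g) with cut(t,g), stitched(t,g) ∧ pressed(t,g).
Restrictor pairs: (T1,G5) ✗  (T1,G8) ✗  (T2,G5) ✗  (T2,G7) ✓  (T2,G8) ✓  (T2,G9) ✓  (T3,G3) ✓  (T3,G6) ✗  (T5,G8) ✗
Counterexamples (restrictor pairs failing the scope): 5.

5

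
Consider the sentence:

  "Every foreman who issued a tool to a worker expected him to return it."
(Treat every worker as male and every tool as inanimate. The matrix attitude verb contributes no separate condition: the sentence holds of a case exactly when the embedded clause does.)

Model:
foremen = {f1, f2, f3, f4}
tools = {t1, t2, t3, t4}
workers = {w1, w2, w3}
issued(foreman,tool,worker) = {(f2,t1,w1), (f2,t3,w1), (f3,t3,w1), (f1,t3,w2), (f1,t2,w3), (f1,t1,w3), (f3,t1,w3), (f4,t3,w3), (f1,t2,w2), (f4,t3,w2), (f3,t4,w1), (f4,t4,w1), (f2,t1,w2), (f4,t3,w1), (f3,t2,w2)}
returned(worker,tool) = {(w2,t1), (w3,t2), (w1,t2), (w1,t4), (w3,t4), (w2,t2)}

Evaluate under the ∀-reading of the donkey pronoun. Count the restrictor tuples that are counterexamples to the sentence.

9

"him" takes "a worker" as antecedent and "it" takes "a tool"; both are donkey pronouns co-varying with the restrictor.
Strong reading: for every (f,t,w) with issued(f,t,w), returned(w,t).
Restrictor triples: (f1,t1,w3)→returned(w3,t1) ✗  (f1,t2,w2)→returned(w2,t2) ✓  (f1,t2,w3)→returned(w3,t2) ✓  (f1,t3,w2)→returned(w2,t3) ✗  (f2,t1,w1)→returned(w1,t1) ✗  (f2,t1,w2)→returned(w2,t1) ✓  (f2,t3,w1)→returned(w1,t3) ✗  (f3,t1,w3)→returned(w3,t1) ✗  (f3,t2,w2)→returned(w2,t2) ✓  (f3,t3,w1)→returned(w1,t3) ✗  (f3,t4,w1)→returned(w1,t4) ✓  (f4,t3,w1)→returned(w1,t3) ✗  (f4,t3,w2)→returned(w2,t3) ✗  (f4,t3,w3)→returned(w3,t3) ✗  (f4,t4,w1)→returned(w1,t4) ✓
Counterexamples (restrictor triples failing the scope): 9.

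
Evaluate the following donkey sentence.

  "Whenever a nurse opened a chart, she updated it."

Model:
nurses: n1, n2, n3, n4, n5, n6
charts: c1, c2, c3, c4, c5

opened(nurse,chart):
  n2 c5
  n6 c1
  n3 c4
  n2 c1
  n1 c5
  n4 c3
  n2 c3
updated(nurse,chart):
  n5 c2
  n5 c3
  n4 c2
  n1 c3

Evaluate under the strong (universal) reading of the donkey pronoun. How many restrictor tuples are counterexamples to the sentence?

"it" takes "a chart" as antecedent — a donkey pronoun bound across the clause boundary.
Strong reading: for every (n,c) with opened(n,c), updated(n,c).
Restrictor pairs: (n1,c5) ✗  (n2,c1) ✗  (n2,c3) ✗  (n2,c5) ✗  (n3,c4) ✗  (n4,c3) ✗  (n6,c1) ✗
Counterexamples (restrictor pairs failing the scope): 7.

7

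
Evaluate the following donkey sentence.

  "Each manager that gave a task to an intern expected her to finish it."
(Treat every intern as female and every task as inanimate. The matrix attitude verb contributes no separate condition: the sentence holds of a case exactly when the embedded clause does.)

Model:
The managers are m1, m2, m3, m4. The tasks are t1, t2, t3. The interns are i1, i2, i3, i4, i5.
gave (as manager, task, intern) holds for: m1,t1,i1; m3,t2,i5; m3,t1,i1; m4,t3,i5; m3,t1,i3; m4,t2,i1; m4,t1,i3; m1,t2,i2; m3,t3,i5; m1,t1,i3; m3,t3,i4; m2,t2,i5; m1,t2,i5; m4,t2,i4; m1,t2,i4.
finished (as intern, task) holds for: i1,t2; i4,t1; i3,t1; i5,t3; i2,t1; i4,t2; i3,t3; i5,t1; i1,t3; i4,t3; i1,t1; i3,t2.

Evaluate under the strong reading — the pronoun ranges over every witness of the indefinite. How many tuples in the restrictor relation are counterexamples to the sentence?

"her" takes "an intern" as antecedent and "it" takes "a task"; both are donkey pronouns co-varying with the restrictor.
Strong reading: for every (m,t,i) with gave(m,t,i), finished(i,t).
Restrictor triples: (m1,t1,i1)→finished(i1,t1) ✓  (m1,t1,i3)→finished(i3,t1) ✓  (m1,t2,i2)→finished(i2,t2) ✗  (m1,t2,i4)→finished(i4,t2) ✓  (m1,t2,i5)→finished(i5,t2) ✗  (m2,t2,i5)→finished(i5,t2) ✗  (m3,t1,i1)→finished(i1,t1) ✓  (m3,t1,i3)→finished(i3,t1) ✓  (m3,t2,i5)→finished(i5,t2) ✗  (m3,t3,i4)→finished(i4,t3) ✓  (m3,t3,i5)→finished(i5,t3) ✓  (m4,t1,i3)→finished(i3,t1) ✓  (m4,t2,i1)→finished(i1,t2) ✓  (m4,t2,i4)→finished(i4,t2) ✓  (m4,t3,i5)→finished(i5,t3) ✓
Counterexamples (restrictor triples failing the scope): 4.

4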